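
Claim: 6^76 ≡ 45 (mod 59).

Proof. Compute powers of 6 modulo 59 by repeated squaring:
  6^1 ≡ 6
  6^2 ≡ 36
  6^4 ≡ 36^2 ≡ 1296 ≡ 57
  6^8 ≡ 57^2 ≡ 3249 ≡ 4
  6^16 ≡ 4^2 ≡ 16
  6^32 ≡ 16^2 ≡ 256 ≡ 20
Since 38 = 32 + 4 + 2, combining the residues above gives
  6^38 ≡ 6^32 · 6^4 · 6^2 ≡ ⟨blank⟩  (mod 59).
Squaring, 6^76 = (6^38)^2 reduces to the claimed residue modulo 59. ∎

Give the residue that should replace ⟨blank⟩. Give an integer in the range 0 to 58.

Multiply the listed residues: 20 · 57 · 36 = 1140 → 41040.
Reducing modulo 59: 41040 = 695·59 + 35, so 6^38 ≡ 35.

35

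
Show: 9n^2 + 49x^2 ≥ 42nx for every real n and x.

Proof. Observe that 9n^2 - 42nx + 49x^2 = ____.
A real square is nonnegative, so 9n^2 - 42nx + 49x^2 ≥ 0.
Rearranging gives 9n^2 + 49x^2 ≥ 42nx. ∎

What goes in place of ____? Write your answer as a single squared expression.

(3n - 7x)^2

The leading and trailing coefficients are 3^2 and 7^2, and 42 = 2·3·7, so the trinomial is (3n - 7x)^2.
Hence 9n^2 - 42nx + 49x^2 ≥ 0.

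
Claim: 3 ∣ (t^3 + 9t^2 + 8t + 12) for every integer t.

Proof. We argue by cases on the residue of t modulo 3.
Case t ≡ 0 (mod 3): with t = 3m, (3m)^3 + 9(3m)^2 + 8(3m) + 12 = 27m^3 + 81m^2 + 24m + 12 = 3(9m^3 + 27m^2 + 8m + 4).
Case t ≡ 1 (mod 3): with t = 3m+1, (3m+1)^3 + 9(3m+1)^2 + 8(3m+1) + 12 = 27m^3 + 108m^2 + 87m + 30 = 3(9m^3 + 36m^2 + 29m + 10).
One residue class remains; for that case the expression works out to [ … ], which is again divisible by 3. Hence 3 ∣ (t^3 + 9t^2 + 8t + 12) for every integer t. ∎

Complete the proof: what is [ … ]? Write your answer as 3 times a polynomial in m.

3(9m^3 + 45m^2 + 56m + 24)

Only t ≡ 2 (mod 3) is unaccounted for. Put t = 3m+2:
(3m+2)^3 + 9(3m+2)^2 + 8(3m+2) + 12 expands to 27m^3 + 135m^2 + 168m + 72,
and factoring out 3 leaves 3(9m^3 + 45m^2 + 56m + 24).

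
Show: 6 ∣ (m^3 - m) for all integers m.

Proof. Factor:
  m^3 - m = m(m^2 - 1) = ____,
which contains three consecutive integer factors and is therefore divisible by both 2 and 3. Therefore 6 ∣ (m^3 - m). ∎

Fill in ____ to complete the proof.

m(m^2 - 1) = m(m - 1)(m + 1) = (m - 1)m(m + 1).
These three factors are consecutive integers, so their product is divisible by 6.

(m - 1)m(m + 1)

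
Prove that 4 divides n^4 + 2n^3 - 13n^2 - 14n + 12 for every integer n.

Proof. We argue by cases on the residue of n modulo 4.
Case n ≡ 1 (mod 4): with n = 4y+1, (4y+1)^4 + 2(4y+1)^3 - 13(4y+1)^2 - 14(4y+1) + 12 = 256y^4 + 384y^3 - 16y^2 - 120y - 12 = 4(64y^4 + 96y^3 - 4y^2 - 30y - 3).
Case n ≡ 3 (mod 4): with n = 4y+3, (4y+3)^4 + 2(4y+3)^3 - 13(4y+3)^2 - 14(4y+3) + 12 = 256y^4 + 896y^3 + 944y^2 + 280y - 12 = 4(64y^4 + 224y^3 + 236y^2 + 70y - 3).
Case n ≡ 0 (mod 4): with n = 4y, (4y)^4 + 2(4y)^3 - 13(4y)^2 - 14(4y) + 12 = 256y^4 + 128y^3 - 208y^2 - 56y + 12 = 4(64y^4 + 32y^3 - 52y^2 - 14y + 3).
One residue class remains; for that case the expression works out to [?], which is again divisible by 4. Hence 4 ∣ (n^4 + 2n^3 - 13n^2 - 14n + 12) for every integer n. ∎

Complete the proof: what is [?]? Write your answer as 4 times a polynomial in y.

4(64y^4 + 160y^3 + 92y^2 - 10y - 9)

The residues treated are {1, 3, 0}, so the missing case is n ≡ 2 (mod 4); write n = 4y+2.
Then (4y+2)^4 + 2(4y+2)^3 - 13(4y+2)^2 - 14(4y+2) + 12 = 256y^4 + 640y^3 + 368y^2 - 40y - 36 = 4(64y^4 + 160y^3 + 92y^2 - 10y - 9).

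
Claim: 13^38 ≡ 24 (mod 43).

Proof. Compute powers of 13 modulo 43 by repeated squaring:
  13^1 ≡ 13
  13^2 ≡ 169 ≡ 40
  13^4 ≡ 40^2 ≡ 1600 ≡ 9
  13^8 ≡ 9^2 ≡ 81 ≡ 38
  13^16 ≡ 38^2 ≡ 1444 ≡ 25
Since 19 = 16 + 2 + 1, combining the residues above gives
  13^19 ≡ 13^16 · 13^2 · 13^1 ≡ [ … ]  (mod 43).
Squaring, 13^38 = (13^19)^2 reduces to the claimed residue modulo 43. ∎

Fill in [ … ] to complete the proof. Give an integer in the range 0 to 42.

14

Multiply the listed residues: 25 · 40 · 13 = 1000 → 13000.
Reducing modulo 43: 13000 = 302·43 + 14, so 13^19 ≡ 14.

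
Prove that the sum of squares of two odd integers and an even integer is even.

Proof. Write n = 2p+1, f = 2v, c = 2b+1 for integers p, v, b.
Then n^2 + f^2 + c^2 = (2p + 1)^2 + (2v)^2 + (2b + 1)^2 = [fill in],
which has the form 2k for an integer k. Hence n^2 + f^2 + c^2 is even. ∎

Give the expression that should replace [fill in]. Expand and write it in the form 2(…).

2(2b^2 + 2b + 2p^2 + 2p + 2v^2 + 1)

Expanding: (2p + 1)^2 + (2v)^2 + (2b + 1)^2 = 4b^2 + 4b + 4p^2 + 4p + 4v^2 + 2.
Every term is even; pulling out the factor of 2 gives 2(2b^2 + 2b + 2p^2 + 2p + 2v^2 + 1).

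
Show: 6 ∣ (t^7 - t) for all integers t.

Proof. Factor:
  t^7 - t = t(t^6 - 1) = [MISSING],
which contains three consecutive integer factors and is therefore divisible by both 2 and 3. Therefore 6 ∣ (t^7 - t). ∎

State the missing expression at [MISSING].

(t - 1)t(t + 1)(t^4 + t^2 + 1)

t^6 - 1 = (t^2 - 1)(t^4 + t^2 + 1), and t^2 - 1 = (t-1)(t+1).
So t(t^6 - 1) = (t - 1)t(t + 1)(t^4 + t^2 + 1).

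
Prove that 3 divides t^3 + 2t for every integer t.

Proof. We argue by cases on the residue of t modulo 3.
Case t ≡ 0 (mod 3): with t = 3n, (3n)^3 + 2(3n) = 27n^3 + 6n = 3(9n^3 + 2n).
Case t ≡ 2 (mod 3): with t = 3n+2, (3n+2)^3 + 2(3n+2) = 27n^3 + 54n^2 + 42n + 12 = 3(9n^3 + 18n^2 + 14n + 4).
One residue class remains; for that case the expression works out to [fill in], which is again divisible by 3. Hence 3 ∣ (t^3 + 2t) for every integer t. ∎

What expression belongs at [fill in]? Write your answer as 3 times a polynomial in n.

3(9n^3 + 9n^2 + 5n + 1)

The residues treated are {0, 2}, so the missing case is t ≡ 1 (mod 3); write t = 3n+1.
Then (3n+1)^3 + 2(3n+1) = 27n^3 + 27n^2 + 15n + 3 = 3(9n^3 + 9n^2 + 5n + 1).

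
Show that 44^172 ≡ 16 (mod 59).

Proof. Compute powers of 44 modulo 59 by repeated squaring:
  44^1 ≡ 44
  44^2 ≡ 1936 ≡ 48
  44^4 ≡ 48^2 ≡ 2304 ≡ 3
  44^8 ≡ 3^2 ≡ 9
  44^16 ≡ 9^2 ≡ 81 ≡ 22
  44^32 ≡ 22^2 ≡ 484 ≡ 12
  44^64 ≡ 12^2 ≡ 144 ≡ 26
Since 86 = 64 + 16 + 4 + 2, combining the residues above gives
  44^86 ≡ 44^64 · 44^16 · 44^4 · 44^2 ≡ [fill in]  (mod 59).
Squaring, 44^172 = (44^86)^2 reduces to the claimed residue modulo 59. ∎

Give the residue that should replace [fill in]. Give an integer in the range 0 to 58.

4

44^64 · 44^16 · 44^4 · 44^2 ≡ 26 · 22 · 3 · 48 = 82368.
82368 mod 59 = 4, so 44^86 ≡ 4 (mod 59).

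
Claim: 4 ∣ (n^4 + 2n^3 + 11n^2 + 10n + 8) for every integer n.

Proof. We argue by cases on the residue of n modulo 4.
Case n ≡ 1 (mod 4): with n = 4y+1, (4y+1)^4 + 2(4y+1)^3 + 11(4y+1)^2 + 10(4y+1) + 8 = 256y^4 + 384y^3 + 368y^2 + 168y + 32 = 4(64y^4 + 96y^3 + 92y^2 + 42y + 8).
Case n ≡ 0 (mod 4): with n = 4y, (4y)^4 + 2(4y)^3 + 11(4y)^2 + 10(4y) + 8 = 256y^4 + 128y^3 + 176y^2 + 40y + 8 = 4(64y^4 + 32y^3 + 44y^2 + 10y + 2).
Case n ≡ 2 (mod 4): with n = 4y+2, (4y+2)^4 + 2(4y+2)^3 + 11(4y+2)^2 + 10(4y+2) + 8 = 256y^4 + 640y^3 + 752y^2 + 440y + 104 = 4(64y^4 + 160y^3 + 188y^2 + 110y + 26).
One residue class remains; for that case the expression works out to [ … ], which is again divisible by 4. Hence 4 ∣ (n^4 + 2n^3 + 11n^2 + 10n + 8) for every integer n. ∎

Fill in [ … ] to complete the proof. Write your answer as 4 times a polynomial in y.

The residues treated are {1, 0, 2}, so the missing case is n ≡ 3 (mod 4); write n = 4y+3.
Then (4y+3)^4 + 2(4y+3)^3 + 11(4y+3)^2 + 10(4y+3) + 8 = 256y^4 + 896y^3 + 1328y^2 + 952y + 272 = 4(64y^4 + 224y^3 + 332y^2 + 238y + 68).

4(64y^4 + 224y^3 + 332y^2 + 238y + 68)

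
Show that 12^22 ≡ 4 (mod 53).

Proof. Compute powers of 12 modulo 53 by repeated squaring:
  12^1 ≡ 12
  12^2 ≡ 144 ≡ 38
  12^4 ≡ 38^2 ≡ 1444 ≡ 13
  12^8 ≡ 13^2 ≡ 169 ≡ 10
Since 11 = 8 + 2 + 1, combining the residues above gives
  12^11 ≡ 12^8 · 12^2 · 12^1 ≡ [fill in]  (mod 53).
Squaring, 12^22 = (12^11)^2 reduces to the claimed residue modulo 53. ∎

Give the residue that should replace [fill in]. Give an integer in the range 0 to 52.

Multiply the listed residues: 10 · 38 · 12 = 380 → 4560.
Reducing modulo 53: 4560 = 86·53 + 2, so 12^11 ≡ 2.

2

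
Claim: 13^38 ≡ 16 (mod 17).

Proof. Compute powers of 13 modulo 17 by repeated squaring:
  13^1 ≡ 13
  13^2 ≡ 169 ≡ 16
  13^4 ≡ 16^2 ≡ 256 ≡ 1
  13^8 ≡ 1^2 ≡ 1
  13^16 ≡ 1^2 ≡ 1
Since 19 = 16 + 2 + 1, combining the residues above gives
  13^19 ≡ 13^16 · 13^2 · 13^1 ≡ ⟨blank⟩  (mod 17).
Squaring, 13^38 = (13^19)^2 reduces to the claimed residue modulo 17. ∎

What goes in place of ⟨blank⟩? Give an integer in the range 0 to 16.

Multiply the listed residues: 1 · 16 · 13 = 16 → 208.
Reducing modulo 17: 208 = 12·17 + 4, so 13^19 ≡ 4.

4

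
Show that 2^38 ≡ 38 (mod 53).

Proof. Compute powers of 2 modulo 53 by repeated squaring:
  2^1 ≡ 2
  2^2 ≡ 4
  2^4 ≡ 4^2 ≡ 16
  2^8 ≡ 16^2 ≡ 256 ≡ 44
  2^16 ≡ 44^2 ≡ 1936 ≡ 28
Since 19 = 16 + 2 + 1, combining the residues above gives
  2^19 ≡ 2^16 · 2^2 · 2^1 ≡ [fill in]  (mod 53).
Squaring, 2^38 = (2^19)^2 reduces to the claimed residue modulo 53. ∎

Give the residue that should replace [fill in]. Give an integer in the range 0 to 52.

12

2^16 · 2^2 · 2^1 ≡ 28 · 4 · 2 = 224.
224 mod 53 = 12, so 2^19 ≡ 12 (mod 53).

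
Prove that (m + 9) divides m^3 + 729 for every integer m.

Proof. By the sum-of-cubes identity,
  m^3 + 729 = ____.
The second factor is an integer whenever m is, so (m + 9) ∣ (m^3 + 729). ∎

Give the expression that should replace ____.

(m + 9)(m^2 - 9m + 81)

a^3 + b^3 = (a + b)(a^2 - ab + b^2). With a = m, b = 9:
m^3 + 729 = (m + 9)(m^2 - 9m + 81).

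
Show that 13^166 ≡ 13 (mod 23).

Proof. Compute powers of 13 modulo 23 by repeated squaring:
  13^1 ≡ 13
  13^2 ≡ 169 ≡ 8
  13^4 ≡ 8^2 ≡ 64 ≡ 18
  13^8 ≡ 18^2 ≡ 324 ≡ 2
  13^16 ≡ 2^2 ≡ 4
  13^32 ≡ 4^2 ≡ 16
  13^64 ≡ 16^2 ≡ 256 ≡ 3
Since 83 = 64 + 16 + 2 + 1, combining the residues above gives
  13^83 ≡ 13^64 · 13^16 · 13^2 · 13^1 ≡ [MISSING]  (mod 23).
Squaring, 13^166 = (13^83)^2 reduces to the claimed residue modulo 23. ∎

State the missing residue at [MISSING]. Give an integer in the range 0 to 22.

6

Multiply the listed residues: 3 · 4 · 8 · 13 = 12 → 96 → 1248.
Reducing modulo 23: 1248 = 54·23 + 6, so 13^83 ≡ 6.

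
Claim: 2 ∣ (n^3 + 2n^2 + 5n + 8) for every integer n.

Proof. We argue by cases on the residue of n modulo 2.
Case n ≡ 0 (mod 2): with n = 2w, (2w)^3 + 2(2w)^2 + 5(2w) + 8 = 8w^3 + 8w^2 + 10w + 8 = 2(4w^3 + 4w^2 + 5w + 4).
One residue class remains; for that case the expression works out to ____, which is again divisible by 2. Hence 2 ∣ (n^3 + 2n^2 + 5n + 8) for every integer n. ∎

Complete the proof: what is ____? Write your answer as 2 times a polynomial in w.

2(4w^3 + 10w^2 + 12w + 8)

Only n ≡ 1 (mod 2) is unaccounted for. Put n = 2w+1:
(2w+1)^3 + 2(2w+1)^2 + 5(2w+1) + 8 expands to 8w^3 + 20w^2 + 24w + 16,
and factoring out 2 leaves 2(4w^3 + 10w^2 + 12w + 8).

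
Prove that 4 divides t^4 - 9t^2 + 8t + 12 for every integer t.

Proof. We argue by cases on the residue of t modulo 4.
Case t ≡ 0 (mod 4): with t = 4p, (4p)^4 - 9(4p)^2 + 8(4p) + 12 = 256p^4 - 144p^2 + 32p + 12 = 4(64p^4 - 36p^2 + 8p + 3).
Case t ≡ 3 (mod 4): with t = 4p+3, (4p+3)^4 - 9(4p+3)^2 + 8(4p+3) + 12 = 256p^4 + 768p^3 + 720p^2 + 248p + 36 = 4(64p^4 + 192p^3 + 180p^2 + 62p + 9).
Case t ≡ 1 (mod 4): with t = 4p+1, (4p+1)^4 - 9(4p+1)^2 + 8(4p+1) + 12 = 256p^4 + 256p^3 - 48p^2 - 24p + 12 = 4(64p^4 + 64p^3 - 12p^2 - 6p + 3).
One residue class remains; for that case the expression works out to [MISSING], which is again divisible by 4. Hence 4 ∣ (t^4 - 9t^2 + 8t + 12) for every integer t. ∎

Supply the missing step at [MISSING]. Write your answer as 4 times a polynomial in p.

4(64p^4 + 128p^3 + 60p^2 + 4p + 2)

The residues treated are {0, 3, 1}, so the missing case is t ≡ 2 (mod 4); write t = 4p+2.
Then (4p+2)^4 - 9(4p+2)^2 + 8(4p+2) + 12 = 256p^4 + 512p^3 + 240p^2 + 16p + 8 = 4(64p^4 + 128p^3 + 60p^2 + 4p + 2).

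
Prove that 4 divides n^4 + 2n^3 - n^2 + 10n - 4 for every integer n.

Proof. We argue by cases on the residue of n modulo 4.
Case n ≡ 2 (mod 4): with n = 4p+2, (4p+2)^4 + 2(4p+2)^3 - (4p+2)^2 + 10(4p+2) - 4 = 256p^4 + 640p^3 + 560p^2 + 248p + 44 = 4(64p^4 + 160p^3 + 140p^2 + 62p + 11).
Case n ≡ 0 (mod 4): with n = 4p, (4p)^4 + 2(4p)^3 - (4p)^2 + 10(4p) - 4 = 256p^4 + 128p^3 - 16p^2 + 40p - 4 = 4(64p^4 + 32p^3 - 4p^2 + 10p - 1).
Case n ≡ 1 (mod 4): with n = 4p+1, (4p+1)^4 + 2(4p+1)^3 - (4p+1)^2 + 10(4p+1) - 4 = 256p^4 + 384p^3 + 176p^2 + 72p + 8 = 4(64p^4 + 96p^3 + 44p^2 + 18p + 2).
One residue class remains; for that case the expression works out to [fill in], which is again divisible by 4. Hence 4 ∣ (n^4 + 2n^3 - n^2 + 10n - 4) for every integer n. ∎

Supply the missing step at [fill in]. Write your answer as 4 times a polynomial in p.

The residues treated are {2, 0, 1}, so the missing case is n ≡ 3 (mod 4); write n = 4p+3.
Then (4p+3)^4 + 2(4p+3)^3 - (4p+3)^2 + 10(4p+3) - 4 = 256p^4 + 896p^3 + 1136p^2 + 664p + 152 = 4(64p^4 + 224p^3 + 284p^2 + 166p + 38).

4(64p^4 + 224p^3 + 284p^2 + 166p + 38)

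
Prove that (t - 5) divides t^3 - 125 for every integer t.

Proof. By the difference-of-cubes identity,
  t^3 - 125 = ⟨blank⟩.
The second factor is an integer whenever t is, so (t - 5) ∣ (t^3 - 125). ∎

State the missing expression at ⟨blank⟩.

a^3 - b^3 = (a - b)(a^2 + ab + b^2). With a = t, b = 5:
t^3 - 125 = (t - 5)(t^2 + 5t + 25).

(t - 5)(t^2 + 5t + 25)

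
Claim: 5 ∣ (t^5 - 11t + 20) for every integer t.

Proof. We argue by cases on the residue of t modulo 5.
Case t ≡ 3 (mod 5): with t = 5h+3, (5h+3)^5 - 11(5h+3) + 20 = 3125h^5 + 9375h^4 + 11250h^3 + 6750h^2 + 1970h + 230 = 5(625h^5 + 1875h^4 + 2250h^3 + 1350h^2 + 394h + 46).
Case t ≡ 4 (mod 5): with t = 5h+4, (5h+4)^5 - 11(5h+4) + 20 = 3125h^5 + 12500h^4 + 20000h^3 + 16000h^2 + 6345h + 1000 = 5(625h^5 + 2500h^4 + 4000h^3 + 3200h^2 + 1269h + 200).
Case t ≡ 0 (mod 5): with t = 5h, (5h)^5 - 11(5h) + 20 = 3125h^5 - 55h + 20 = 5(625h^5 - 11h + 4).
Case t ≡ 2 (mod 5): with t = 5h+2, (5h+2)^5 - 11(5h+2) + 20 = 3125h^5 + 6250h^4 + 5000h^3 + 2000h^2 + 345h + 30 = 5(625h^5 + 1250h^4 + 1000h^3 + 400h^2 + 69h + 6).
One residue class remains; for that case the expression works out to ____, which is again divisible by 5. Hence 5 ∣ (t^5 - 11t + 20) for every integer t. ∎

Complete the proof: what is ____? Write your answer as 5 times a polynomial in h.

5(625h^5 + 625h^4 + 250h^3 + 50h^2 - 6h + 2)

Only t ≡ 1 (mod 5) is unaccounted for. Put t = 5h+1:
(5h+1)^5 - 11(5h+1) + 20 expands to 3125h^5 + 3125h^4 + 1250h^3 + 250h^2 - 30h + 10,
and factoring out 5 leaves 5(625h^5 + 625h^4 + 250h^3 + 50h^2 - 6h + 2).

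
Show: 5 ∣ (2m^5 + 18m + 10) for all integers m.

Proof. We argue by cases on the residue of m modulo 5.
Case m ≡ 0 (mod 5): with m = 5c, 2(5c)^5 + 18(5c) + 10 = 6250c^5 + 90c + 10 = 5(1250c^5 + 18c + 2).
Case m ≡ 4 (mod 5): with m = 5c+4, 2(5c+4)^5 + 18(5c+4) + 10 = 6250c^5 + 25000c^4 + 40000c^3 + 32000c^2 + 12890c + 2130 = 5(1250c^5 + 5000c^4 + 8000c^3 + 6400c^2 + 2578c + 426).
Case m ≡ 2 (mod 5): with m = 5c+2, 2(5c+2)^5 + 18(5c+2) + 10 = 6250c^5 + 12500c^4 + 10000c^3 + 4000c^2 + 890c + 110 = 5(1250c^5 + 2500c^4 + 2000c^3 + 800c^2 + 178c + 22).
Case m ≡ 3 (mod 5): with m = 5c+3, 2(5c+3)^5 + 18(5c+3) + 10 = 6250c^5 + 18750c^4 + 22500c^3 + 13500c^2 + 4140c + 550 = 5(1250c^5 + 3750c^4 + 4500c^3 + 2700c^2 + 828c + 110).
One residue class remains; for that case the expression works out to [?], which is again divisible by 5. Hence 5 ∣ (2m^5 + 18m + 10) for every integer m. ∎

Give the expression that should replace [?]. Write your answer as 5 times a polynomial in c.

5(1250c^5 + 1250c^4 + 500c^3 + 100c^2 + 28c + 6)

The residues treated are {0, 4, 2, 3}, so the missing case is m ≡ 1 (mod 5); write m = 5c+1.
Then 2(5c+1)^5 + 18(5c+1) + 10 = 6250c^5 + 6250c^4 + 2500c^3 + 500c^2 + 140c + 30 = 5(1250c^5 + 1250c^4 + 500c^3 + 100c^2 + 28c + 6).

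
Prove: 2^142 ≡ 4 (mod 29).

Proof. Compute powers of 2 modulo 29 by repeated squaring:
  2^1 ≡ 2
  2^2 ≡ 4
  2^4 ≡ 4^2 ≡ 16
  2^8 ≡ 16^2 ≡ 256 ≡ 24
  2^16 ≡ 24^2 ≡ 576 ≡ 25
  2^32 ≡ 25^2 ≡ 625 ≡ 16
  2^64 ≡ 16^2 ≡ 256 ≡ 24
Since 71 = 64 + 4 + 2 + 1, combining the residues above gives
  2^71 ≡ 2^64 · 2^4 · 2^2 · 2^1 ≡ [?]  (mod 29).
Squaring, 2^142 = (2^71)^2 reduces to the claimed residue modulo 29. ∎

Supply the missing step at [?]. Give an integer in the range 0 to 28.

2^64 · 2^4 · 2^2 · 2^1 ≡ 24 · 16 · 4 · 2 = 3072.
3072 mod 29 = 27, so 2^71 ≡ 27 (mod 29).

27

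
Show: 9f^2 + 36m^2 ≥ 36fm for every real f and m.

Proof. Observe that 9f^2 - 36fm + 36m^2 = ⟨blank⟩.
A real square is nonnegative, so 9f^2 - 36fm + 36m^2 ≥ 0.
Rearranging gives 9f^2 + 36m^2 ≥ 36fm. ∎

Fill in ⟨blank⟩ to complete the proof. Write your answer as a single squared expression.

The leading and trailing coefficients are 3^2 and 6^2, and 36 = 2·3·6, so the trinomial is (3f - 6m)^2.
Hence 9f^2 - 36fm + 36m^2 ≥ 0.

(3f - 6m)^2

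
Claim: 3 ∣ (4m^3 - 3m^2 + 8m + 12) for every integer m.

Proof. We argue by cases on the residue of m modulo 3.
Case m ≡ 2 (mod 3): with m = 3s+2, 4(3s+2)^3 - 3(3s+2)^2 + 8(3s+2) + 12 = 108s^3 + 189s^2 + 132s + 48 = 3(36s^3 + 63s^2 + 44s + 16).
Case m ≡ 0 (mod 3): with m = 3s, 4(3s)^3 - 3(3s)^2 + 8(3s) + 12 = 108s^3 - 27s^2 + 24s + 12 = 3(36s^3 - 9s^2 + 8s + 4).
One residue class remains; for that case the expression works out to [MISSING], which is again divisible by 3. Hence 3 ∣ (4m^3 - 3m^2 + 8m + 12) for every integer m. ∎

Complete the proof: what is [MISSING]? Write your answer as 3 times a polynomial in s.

Only m ≡ 1 (mod 3) is unaccounted for. Put m = 3s+1:
4(3s+1)^3 - 3(3s+1)^2 + 8(3s+1) + 12 expands to 108s^3 + 81s^2 + 42s + 21,
and factoring out 3 leaves 3(36s^3 + 27s^2 + 14s + 7).

3(36s^3 + 27s^2 + 14s + 7)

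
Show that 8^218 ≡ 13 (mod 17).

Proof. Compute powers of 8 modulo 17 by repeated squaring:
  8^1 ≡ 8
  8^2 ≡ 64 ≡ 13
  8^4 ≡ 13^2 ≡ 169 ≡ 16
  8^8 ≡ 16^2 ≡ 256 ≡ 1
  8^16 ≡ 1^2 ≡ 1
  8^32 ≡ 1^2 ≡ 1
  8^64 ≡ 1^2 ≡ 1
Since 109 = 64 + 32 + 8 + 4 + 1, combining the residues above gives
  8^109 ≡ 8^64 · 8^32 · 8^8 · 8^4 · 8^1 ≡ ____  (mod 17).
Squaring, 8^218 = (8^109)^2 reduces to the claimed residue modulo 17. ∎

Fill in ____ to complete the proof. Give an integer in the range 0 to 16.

8^64 · 8^32 · 8^8 · 8^4 · 8^1 ≡ 1 · 1 · 1 · 16 · 8 = 128.
128 mod 17 = 9, so 8^109 ≡ 9 (mod 17).

9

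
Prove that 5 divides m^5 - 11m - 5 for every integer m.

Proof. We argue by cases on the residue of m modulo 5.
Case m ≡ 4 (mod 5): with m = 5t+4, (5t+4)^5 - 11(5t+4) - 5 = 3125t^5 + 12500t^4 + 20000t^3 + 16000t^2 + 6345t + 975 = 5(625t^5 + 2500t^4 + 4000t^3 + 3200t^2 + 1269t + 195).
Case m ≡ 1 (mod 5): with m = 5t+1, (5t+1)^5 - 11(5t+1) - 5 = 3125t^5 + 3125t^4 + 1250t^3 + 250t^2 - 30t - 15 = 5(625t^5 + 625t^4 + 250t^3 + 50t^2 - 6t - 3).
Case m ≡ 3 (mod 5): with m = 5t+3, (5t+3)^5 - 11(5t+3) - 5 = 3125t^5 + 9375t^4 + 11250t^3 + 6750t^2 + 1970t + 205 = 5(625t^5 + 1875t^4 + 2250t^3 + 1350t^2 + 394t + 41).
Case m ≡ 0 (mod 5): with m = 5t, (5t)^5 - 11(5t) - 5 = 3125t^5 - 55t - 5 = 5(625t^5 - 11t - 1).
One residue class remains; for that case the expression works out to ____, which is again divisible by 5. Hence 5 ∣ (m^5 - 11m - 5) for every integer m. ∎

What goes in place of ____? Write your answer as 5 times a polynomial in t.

Only m ≡ 2 (mod 5) is unaccounted for. Put m = 5t+2:
(5t+2)^5 - 11(5t+2) - 5 expands to 3125t^5 + 6250t^4 + 5000t^3 + 2000t^2 + 345t + 5,
and factoring out 5 leaves 5(625t^5 + 1250t^4 + 1000t^3 + 400t^2 + 69t + 1).

5(625t^5 + 1250t^4 + 1000t^3 + 400t^2 + 69t + 1)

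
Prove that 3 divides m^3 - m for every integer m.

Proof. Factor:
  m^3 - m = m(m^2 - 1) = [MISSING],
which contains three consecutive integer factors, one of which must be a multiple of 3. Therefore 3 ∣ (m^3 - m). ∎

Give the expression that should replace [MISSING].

(m - 1)m(m + 1)

m(m^2 - 1) = m(m - 1)(m + 1) = (m - 1)m(m + 1).
These three factors are consecutive integers, so their product is divisible by 3.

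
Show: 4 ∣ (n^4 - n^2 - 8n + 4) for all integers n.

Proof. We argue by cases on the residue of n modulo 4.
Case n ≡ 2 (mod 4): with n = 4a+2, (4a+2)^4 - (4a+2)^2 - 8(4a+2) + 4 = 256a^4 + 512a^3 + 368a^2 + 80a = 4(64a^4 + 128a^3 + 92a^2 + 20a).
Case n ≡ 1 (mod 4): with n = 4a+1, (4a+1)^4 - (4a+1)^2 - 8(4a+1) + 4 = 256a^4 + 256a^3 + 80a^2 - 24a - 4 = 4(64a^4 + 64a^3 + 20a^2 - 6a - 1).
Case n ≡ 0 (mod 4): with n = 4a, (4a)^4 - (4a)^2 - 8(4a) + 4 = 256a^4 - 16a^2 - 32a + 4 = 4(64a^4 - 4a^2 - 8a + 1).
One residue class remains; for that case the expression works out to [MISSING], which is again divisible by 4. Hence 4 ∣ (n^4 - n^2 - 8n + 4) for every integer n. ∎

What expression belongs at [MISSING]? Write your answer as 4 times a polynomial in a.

The residues treated are {2, 1, 0}, so the missing case is n ≡ 3 (mod 4); write n = 4a+3.
Then (4a+3)^4 - (4a+3)^2 - 8(4a+3) + 4 = 256a^4 + 768a^3 + 848a^2 + 376a + 52 = 4(64a^4 + 192a^3 + 212a^2 + 94a + 13).

4(64a^4 + 192a^3 + 212a^2 + 94a + 13)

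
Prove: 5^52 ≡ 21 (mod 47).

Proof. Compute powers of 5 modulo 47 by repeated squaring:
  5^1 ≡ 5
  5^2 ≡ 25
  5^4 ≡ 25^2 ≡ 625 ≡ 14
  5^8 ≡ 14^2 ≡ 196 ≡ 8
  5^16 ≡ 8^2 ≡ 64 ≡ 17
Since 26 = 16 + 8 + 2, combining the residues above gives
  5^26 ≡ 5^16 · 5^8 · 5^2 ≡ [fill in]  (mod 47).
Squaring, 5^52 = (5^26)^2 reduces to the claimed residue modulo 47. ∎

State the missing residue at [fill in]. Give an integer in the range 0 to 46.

16

5^16 · 5^8 · 5^2 ≡ 17 · 8 · 25 = 3400.
3400 mod 47 = 16, so 5^26 ≡ 16 (mod 47).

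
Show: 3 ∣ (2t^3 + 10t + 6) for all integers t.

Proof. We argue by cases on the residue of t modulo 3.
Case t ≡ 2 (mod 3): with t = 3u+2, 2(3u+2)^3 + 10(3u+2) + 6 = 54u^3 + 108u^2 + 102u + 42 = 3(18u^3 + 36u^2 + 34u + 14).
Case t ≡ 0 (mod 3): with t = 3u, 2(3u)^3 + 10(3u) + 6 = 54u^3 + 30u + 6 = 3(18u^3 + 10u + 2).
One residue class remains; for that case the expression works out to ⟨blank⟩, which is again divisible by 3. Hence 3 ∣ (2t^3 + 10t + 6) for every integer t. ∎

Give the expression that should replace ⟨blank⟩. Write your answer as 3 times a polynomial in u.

The residues treated are {2, 0}, so the missing case is t ≡ 1 (mod 3); write t = 3u+1.
Then 2(3u+1)^3 + 10(3u+1) + 6 = 54u^3 + 54u^2 + 48u + 18 = 3(18u^3 + 18u^2 + 16u + 6).

3(18u^3 + 18u^2 + 16u + 6)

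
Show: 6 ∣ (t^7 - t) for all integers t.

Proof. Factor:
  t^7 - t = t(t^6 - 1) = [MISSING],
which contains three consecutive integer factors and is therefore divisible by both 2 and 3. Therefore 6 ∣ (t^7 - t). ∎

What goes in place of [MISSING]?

t^6 - 1 = (t^2 - 1)(t^4 + t^2 + 1), and t^2 - 1 = (t-1)(t+1).
So t(t^6 - 1) = (t - 1)t(t + 1)(t^4 + t^2 + 1).

(t - 1)t(t + 1)(t^4 + t^2 + 1)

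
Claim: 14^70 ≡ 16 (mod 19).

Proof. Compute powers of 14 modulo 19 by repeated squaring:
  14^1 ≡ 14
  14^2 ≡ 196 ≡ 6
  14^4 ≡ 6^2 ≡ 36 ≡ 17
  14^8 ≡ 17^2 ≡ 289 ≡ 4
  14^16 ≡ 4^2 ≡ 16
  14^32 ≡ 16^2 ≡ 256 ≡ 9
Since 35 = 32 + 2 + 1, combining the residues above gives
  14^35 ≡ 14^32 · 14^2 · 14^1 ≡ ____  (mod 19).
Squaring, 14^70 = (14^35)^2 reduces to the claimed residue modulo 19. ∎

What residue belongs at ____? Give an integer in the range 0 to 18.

Multiply the listed residues: 9 · 6 · 14 = 54 → 756.
Reducing modulo 19: 756 = 39·19 + 15, so 14^35 ≡ 15.

15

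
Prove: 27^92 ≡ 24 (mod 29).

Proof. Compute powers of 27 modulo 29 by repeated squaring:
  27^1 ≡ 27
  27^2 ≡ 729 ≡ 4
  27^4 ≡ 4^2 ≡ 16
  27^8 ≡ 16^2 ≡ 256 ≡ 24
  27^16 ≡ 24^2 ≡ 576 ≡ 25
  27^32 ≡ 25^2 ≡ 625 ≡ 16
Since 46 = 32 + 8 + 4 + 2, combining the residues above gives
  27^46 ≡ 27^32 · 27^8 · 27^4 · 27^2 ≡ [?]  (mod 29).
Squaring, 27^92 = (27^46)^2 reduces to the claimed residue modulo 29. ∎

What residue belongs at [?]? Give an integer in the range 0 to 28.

13

Multiply the listed residues: 16 · 24 · 16 · 4 = 384 → 6144 → 24576.
Reducing modulo 29: 24576 = 847·29 + 13, so 27^46 ≡ 13.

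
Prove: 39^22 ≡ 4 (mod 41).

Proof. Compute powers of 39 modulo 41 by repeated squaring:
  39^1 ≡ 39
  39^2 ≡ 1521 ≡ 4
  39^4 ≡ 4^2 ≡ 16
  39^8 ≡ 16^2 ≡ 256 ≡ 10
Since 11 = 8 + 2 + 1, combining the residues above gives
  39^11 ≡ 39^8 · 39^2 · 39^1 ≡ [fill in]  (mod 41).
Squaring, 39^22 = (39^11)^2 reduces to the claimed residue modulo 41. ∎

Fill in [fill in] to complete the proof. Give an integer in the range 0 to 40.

Multiply the listed residues: 10 · 4 · 39 = 40 → 1560.
Reducing modulo 41: 1560 = 38·41 + 2, so 39^11 ≡ 2.

2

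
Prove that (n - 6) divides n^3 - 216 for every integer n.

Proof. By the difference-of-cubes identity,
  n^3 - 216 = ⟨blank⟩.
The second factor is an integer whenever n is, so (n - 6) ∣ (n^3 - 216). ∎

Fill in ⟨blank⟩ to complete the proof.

(n - 6)(n^2 + 6n + 36)

a^3 - b^3 = (a - b)(a^2 + ab + b^2). With a = n, b = 6:
n^3 - 216 = (n - 6)(n^2 + 6n + 36).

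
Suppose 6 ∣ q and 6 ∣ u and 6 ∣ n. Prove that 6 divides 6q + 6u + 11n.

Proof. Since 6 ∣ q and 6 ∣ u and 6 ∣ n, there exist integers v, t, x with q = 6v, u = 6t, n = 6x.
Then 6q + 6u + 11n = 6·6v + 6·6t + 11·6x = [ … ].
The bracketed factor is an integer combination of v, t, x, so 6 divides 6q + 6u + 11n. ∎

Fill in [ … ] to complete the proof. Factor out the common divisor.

6(6t + 6v + 11x)

Each term has a factor of 6: 6·6v + 6·6t + 11·6x = 6·(6t + 6v + 11x).
Since 6t + 6v + 11x is an integer, 6 ∣ (6q + 6u + 11n).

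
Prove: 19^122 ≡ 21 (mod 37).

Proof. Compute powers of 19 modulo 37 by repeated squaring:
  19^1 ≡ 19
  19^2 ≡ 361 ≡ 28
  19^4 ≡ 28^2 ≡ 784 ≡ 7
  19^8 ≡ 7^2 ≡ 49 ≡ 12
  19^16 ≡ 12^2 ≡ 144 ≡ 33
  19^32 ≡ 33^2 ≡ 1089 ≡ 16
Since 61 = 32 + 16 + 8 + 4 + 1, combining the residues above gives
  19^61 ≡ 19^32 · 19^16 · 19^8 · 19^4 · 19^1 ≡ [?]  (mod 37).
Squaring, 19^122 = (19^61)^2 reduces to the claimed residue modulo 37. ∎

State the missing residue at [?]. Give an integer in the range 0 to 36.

Multiply the listed residues: 16 · 33 · 12 · 7 · 19 = 528 → 6336 → 44352 → 842688.
Reducing modulo 37: 842688 = 22775·37 + 13, so 19^61 ≡ 13.

13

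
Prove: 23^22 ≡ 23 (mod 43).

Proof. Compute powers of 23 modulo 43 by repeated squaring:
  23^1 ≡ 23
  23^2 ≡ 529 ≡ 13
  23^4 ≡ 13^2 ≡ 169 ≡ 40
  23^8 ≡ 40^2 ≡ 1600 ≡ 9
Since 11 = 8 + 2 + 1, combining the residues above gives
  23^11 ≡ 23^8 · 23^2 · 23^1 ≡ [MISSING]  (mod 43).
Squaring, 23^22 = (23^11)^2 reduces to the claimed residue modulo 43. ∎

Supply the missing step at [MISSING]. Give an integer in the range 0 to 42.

25

Multiply the listed residues: 9 · 13 · 23 = 117 → 2691.
Reducing modulo 43: 2691 = 62·43 + 25, so 23^11 ≡ 25.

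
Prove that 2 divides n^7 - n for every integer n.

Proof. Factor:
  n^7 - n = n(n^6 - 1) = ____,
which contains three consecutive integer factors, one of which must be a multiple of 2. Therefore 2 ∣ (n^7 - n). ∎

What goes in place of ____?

(n - 1)n(n + 1)(n^4 + n^2 + 1)

n^6 - 1 = (n^2 - 1)(n^4 + n^2 + 1), and n^2 - 1 = (n-1)(n+1).
So n(n^6 - 1) = (n - 1)n(n + 1)(n^4 + n^2 + 1).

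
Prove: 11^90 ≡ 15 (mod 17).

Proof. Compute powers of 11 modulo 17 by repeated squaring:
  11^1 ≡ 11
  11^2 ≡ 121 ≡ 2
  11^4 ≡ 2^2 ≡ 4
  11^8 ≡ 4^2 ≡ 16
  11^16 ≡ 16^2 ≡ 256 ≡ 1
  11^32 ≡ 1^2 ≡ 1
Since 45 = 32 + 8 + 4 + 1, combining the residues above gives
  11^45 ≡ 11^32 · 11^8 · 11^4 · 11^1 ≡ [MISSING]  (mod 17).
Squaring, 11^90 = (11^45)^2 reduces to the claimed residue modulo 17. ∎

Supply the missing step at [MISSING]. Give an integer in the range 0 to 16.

Multiply the listed residues: 1 · 16 · 4 · 11 = 16 → 64 → 704.
Reducing modulo 17: 704 = 41·17 + 7, so 11^45 ≡ 7.

7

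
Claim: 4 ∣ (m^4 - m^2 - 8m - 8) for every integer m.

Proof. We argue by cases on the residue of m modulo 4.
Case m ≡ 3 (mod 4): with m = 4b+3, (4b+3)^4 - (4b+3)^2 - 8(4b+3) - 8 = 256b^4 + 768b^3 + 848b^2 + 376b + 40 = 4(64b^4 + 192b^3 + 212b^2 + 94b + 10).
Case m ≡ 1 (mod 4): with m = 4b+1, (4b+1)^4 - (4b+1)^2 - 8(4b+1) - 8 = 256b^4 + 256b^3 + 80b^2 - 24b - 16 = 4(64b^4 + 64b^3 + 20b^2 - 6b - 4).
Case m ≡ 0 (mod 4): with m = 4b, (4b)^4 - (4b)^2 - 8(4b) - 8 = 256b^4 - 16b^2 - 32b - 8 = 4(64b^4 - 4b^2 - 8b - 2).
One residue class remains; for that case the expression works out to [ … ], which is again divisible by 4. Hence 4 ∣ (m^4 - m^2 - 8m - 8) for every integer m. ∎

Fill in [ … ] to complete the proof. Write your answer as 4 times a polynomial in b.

Only m ≡ 2 (mod 4) is unaccounted for. Put m = 4b+2:
(4b+2)^4 - (4b+2)^2 - 8(4b+2) - 8 expands to 256b^4 + 512b^3 + 368b^2 + 80b - 12,
and factoring out 4 leaves 4(64b^4 + 128b^3 + 92b^2 + 20b - 3).

4(64b^4 + 128b^3 + 92b^2 + 20b - 3)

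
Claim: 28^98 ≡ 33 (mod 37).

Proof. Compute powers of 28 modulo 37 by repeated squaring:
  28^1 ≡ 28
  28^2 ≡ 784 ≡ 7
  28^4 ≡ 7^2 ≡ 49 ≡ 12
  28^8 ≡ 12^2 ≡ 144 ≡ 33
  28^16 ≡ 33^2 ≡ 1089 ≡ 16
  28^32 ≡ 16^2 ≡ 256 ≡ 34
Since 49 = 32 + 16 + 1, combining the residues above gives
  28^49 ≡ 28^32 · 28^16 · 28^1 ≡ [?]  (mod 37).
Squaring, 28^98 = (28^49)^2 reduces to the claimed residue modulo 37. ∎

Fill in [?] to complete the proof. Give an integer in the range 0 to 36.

Multiply the listed residues: 34 · 16 · 28 = 544 → 15232.
Reducing modulo 37: 15232 = 411·37 + 25, so 28^49 ≡ 25.

25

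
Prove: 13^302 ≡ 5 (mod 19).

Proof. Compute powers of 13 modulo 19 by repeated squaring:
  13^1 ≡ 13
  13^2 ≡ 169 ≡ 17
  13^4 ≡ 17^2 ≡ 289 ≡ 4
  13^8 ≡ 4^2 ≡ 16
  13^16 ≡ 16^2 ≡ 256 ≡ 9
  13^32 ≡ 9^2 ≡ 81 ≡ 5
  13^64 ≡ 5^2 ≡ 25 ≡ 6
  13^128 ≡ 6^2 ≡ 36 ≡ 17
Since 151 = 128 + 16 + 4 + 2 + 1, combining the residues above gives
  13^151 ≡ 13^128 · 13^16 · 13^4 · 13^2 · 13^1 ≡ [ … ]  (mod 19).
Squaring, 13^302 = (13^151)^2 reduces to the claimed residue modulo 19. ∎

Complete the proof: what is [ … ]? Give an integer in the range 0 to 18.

10

13^128 · 13^16 · 13^4 · 13^2 · 13^1 ≡ 17 · 9 · 4 · 17 · 13 = 135252.
135252 mod 19 = 10, so 13^151 ≡ 10 (mod 19).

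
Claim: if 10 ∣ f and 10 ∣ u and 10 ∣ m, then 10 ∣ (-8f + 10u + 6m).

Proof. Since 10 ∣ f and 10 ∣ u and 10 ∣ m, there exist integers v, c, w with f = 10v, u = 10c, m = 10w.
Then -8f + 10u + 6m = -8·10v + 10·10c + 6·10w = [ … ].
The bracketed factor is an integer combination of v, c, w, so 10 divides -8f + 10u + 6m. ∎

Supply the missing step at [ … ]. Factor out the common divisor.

Pull the common 10 out of every term: -8·10v + 10·10c + 6·10w = 10(10c - 8v + 6w).
10c - 8v + 6w is an integer, which exhibits the divisibility.

10(10c - 8v + 6w)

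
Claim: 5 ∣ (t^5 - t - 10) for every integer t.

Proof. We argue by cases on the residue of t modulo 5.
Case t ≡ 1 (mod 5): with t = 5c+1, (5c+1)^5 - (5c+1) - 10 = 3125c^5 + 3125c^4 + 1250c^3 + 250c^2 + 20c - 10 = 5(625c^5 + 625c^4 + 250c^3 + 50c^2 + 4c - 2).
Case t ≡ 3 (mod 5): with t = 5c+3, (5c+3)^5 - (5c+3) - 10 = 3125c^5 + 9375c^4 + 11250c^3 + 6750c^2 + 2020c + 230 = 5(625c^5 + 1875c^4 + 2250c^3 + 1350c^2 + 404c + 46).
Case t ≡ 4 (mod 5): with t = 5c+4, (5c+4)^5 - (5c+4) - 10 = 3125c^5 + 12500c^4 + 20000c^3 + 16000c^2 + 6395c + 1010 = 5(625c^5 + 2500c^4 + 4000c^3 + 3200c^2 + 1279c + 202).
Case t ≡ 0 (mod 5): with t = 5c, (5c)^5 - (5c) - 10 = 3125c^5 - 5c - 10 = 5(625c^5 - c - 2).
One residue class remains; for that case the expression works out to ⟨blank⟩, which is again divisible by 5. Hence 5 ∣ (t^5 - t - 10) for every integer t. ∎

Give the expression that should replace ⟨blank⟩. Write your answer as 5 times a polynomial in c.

5(625c^5 + 1250c^4 + 1000c^3 + 400c^2 + 79c + 4)

The residues treated are {1, 3, 4, 0}, so the missing case is t ≡ 2 (mod 5); write t = 5c+2.
Then (5c+2)^5 - (5c+2) - 10 = 3125c^5 + 6250c^4 + 5000c^3 + 2000c^2 + 395c + 20 = 5(625c^5 + 1250c^4 + 1000c^3 + 400c^2 + 79c + 4).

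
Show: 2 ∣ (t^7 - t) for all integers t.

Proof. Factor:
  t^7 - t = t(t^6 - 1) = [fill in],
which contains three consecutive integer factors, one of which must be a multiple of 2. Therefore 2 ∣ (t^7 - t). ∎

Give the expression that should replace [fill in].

(t - 1)t(t + 1)(t^4 + t^2 + 1)

t^6 - 1 = (t^2 - 1)(t^4 + t^2 + 1), and t^2 - 1 = (t-1)(t+1).
So t(t^6 - 1) = (t - 1)t(t + 1)(t^4 + t^2 + 1).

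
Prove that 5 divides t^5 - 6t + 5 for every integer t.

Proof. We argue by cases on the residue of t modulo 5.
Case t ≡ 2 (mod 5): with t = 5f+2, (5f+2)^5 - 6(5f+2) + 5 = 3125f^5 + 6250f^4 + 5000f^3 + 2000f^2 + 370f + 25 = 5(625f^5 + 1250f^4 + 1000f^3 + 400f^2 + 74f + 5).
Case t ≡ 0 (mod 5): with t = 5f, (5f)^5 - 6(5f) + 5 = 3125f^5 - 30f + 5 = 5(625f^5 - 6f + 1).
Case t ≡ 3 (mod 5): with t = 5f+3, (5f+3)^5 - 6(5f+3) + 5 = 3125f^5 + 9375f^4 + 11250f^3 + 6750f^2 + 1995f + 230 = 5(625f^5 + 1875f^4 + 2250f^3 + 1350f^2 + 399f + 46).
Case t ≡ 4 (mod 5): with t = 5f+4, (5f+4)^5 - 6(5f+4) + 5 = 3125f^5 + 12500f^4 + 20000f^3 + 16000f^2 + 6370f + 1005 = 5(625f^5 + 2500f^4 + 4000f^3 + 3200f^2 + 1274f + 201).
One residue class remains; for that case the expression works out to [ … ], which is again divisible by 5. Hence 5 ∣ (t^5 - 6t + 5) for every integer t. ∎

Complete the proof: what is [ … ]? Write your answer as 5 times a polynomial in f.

5(625f^5 + 625f^4 + 250f^3 + 50f^2 - f)

The residues treated are {2, 0, 3, 4}, so the missing case is t ≡ 1 (mod 5); write t = 5f+1.
Then (5f+1)^5 - 6(5f+1) + 5 = 3125f^5 + 3125f^4 + 1250f^3 + 250f^2 - 5f = 5(625f^5 + 625f^4 + 250f^3 + 50f^2 - f).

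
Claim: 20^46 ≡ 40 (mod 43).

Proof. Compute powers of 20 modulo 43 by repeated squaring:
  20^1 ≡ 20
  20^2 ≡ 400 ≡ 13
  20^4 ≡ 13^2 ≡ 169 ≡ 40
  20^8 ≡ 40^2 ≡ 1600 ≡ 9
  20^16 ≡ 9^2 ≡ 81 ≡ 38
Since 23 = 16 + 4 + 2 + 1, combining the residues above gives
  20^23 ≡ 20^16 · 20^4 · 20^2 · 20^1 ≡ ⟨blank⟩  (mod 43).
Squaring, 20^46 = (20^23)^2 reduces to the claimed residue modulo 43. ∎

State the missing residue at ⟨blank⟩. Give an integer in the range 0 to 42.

20^16 · 20^4 · 20^2 · 20^1 ≡ 38 · 40 · 13 · 20 = 395200.
395200 mod 43 = 30, so 20^23 ≡ 30 (mod 43).

30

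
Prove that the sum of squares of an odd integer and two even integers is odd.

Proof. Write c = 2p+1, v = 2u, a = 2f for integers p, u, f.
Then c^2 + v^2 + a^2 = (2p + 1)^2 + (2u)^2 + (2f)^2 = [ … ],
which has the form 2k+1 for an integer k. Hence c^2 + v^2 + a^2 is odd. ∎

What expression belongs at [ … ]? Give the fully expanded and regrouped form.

(2p + 1)^2 + (2u)^2 + (2f)^2 = 4f^2 + 4p^2 + 4p + 4u^2 + 1
= 2(2f^2 + 2p^2 + 2p + 2u^2) + 1.
Since 2f^2 + 2p^2 + 2p + 2u^2 is an integer, the sum of squares is of the form 2k+1 for an integer k.

2(2f^2 + 2p^2 + 2p + 2u^2) + 1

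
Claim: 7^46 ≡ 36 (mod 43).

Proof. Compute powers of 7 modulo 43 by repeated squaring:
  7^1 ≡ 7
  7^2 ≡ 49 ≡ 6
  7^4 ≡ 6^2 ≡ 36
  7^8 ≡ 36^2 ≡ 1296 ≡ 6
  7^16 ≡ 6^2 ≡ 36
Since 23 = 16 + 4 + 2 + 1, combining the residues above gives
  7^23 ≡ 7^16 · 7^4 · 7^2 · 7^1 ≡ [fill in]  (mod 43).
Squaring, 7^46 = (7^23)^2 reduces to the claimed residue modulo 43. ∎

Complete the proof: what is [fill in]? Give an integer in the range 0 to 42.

37

Multiply the listed residues: 36 · 36 · 6 · 7 = 1296 → 7776 → 54432.
Reducing modulo 43: 54432 = 1265·43 + 37, so 7^23 ≡ 37.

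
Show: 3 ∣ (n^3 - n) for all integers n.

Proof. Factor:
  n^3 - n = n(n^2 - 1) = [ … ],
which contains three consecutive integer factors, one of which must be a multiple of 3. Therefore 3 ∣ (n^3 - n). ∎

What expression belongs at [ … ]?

n(n^2 - 1) = n(n - 1)(n + 1) = (n - 1)n(n + 1).
These three factors are consecutive integers, so their product is divisible by 3.

(n - 1)n(n + 1)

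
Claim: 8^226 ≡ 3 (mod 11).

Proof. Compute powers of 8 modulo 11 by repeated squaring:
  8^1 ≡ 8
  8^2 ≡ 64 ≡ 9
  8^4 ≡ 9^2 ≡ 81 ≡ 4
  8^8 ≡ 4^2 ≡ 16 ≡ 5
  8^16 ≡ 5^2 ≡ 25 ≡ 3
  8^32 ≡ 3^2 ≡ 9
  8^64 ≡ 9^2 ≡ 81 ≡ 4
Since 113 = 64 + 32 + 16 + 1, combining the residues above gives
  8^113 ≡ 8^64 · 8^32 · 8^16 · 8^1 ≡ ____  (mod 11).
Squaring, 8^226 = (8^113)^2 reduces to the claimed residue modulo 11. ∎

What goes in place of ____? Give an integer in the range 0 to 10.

Multiply the listed residues: 4 · 9 · 3 · 8 = 36 → 108 → 864.
Reducing modulo 11: 864 = 78·11 + 6, so 8^113 ≡ 6.

6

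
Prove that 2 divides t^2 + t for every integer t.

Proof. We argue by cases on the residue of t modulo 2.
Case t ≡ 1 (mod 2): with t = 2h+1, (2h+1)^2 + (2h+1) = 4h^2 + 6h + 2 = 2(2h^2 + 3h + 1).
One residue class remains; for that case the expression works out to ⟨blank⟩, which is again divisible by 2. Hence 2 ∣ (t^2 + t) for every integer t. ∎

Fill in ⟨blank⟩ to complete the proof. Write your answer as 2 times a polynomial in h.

2(2h^2 + h)

Only t ≡ 0 (mod 2) is unaccounted for. Put t = 2h:
(2h)^2 + (2h) expands to 4h^2 + 2h,
and factoring out 2 leaves 2(2h^2 + h).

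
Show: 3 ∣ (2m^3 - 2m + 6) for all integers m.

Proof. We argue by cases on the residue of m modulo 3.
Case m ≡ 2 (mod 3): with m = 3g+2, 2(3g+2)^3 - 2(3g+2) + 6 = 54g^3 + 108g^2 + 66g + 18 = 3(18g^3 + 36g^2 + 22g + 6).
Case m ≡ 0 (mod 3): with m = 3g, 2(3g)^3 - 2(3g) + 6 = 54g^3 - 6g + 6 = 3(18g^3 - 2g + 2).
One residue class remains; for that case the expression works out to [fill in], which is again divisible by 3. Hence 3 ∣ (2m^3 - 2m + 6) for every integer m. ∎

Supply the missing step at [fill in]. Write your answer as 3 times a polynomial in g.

3(18g^3 + 18g^2 + 4g + 2)

Only m ≡ 1 (mod 3) is unaccounted for. Put m = 3g+1:
2(3g+1)^3 - 2(3g+1) + 6 expands to 54g^3 + 54g^2 + 12g + 6,
and factoring out 3 leaves 3(18g^3 + 18g^2 + 4g + 2).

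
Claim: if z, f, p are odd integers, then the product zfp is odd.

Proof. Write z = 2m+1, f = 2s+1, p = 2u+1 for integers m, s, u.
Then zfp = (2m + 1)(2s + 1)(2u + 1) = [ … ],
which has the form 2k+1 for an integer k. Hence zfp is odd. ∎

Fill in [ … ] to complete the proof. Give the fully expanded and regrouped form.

(2m + 1)(2s + 1)(2u + 1) = 8msu + 4ms + 4mu + 2m + 4su + 2s + 2u + 1
= 2(4msu + 2ms + 2mu + m + 2su + s + u) + 1.
Since 4msu + 2ms + 2mu + m + 2su + s + u is an integer, the product is of the form 2k+1 for an integer k.

2(4msu + 2ms + 2mu + m + 2su + s + u) + 1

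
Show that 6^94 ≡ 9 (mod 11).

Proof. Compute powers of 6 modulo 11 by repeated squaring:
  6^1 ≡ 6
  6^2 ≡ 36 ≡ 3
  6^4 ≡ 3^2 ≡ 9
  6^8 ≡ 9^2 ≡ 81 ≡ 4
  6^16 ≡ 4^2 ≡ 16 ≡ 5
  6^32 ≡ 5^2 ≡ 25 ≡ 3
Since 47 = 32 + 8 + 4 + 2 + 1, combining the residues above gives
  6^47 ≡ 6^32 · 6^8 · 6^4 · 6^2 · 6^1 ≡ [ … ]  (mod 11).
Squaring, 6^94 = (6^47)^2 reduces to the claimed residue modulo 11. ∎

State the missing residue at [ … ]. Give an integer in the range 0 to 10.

8

Multiply the listed residues: 3 · 4 · 9 · 3 · 6 = 12 → 108 → 324 → 1944.
Reducing modulo 11: 1944 = 176·11 + 8, so 6^47 ≡ 8.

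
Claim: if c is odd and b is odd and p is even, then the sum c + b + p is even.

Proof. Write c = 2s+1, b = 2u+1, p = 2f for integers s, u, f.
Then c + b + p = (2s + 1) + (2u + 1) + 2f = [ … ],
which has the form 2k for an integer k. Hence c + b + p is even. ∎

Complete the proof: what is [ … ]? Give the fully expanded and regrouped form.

2(f + s + u + 1)

(2s + 1) + (2u + 1) + 2f = 2f + 2s + 2u + 2
= 2(f + s + u + 1).
Since f + s + u + 1 is an integer, the sum is of the form 2k for an integer k.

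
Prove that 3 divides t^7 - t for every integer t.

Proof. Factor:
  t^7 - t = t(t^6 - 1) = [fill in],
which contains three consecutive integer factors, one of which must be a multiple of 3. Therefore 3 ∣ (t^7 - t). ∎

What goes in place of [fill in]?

(t - 1)t(t + 1)(t^4 + t^2 + 1)

t^6 - 1 = (t^2 - 1)(t^4 + t^2 + 1), and t^2 - 1 = (t-1)(t+1).
So t(t^6 - 1) = (t - 1)t(t + 1)(t^4 + t^2 + 1).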